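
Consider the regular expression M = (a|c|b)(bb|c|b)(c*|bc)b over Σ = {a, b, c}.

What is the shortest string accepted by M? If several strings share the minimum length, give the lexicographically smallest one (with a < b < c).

abb

By inspection of the expression, no string of length less than 3 matches, and abb is the lexicographically first match of length 3.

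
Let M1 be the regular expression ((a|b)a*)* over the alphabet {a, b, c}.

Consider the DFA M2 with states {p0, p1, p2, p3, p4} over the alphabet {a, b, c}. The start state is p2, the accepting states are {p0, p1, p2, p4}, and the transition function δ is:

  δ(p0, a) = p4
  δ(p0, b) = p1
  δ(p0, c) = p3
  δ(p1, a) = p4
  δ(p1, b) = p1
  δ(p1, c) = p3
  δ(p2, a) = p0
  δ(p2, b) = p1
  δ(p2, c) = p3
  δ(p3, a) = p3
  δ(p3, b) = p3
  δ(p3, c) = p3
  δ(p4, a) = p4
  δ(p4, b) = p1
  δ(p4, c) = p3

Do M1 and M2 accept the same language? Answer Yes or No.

Converting the expression M1 to a DFA (subset construction, then merging equivalent states) gives the minimal DFA with states {r0, r1}, start state r0, accepting states {r0} and transitions r0: a→r0, b→r0, c→r1; r1: a→r1, b→r1, c→r1.
Exploring the product automaton M1 × M2 from the start pair (r0, p2), following both machines on each input symbol, reaches 5 state pairs: (r0, p2), (r0, p0), (r0, p1), (r1, p3), (r0, p4).
M1 accepts in {r0} and M2 accepts in {p0, p1, p2, p4}. In every reachable pair the two components are either both accepting — (r0, p2), (r0, p0), (r0, p1), (r0, p4) — or both non-accepting, so no string is accepted by exactly one of the machines: L(M1) \ L(M2) and L(M2) \ L(M1) are both empty.
Hence every string is accepted by M1 iff it is accepted by M2, and the two languages coincide.

Yes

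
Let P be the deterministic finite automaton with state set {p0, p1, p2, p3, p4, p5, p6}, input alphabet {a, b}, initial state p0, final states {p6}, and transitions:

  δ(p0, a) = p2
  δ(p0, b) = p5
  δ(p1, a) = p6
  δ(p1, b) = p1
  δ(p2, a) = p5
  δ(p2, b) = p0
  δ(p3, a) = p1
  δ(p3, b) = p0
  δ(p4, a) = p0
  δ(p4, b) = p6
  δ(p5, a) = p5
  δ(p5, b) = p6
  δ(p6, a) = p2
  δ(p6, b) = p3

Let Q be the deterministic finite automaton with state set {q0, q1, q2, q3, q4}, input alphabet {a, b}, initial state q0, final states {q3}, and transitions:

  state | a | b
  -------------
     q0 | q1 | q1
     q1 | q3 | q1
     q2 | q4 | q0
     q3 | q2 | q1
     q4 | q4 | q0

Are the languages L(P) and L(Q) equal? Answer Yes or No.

The string bb is accepted by P but rejected by Q.
So L(P) ≠ L(Q).

No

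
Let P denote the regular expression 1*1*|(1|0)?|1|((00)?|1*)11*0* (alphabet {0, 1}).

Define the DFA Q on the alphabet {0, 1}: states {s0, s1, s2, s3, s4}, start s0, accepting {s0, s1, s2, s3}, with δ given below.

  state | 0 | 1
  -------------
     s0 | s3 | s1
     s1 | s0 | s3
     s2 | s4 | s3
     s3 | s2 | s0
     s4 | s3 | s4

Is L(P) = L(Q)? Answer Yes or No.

No

The string 1100 is accepted by P but rejected by Q.
So L(P) ≠ L(Q).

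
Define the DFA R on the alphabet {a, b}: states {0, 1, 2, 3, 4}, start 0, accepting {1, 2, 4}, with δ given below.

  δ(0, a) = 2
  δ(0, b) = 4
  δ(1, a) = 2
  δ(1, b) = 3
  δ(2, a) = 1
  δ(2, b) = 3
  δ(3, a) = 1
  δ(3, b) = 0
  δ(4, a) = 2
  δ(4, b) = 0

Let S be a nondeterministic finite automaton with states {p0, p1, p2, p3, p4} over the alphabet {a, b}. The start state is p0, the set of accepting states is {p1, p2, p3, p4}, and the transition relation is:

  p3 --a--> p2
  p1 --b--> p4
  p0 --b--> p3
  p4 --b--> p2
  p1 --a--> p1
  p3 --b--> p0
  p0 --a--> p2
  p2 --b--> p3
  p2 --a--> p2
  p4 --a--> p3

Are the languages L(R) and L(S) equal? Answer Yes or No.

No

The string ab is accepted by S but rejected by R.
So L(R) ≠ L(S).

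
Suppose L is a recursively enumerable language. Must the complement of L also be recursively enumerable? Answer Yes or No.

No

If both L and its complement were r.e., running the two recognisers in parallel would decide L, so L would be recursive; but there are r.e. languages that are not recursive (e.g. the halting problem), and their complements are therefore not r.e.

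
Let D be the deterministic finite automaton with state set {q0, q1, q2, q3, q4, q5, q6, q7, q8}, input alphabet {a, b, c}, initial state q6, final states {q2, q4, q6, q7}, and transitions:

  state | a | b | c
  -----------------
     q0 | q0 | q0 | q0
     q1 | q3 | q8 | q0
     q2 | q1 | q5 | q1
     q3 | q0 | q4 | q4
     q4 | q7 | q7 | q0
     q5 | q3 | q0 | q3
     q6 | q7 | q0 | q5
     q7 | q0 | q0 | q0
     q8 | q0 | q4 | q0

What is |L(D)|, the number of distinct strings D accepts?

14

The useful subgraph on states {q3, q4, q5, q6, q7} is acyclic, so L(D) is finite; the longest accepting path visits 5 useful states, giving maximum string length 4.
Counting accepting paths from q6 by length: 1 of length 0, 1 of length 1, 4 of length 3, 8 of length 4. Total 14.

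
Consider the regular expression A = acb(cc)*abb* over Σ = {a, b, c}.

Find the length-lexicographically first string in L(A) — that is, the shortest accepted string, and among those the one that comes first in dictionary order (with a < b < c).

By inspection of the expression, no string of length less than 5 matches, and acbab is the lexicographically first match of length 5.

acbab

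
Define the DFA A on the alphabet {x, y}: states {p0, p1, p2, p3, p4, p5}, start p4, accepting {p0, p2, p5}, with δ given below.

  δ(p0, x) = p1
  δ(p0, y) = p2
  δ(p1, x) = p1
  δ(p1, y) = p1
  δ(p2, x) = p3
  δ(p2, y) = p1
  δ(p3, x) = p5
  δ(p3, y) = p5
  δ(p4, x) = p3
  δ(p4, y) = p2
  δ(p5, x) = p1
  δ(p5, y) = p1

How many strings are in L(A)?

5

The useful subgraph on states {p2, p3, p4, p5} is acyclic, so L(A) is finite; the longest accepting path visits 4 useful states, giving maximum string length 3.
Counting accepting paths from p4 by length: 1 of length 1, 2 of length 2, 2 of length 3. Total 5.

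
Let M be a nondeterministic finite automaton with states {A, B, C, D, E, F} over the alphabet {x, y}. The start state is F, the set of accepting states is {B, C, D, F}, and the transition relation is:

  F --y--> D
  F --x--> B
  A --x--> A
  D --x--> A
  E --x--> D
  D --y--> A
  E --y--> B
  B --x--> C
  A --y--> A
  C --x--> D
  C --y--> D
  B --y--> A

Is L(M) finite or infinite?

The useful states (reachable from F and able to reach an accepting state) are {B, C, D, F}.
Restricted to these states the transition graph has no cycle, so every accepting path has bounded length and L is finite.

finite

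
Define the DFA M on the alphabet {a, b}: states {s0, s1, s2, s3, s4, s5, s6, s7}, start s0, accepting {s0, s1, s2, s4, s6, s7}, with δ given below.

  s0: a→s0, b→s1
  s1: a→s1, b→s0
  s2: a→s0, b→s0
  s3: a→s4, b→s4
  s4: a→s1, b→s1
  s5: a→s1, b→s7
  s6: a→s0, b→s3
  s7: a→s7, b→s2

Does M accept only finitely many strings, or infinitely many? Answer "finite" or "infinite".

infinite

State s0 is reachable from the start and can reach an accepting state, and it lies on the cycle s0 → s0.
Traversing that cycle any number of times yields accepted strings of unbounded length, so the language is infinite.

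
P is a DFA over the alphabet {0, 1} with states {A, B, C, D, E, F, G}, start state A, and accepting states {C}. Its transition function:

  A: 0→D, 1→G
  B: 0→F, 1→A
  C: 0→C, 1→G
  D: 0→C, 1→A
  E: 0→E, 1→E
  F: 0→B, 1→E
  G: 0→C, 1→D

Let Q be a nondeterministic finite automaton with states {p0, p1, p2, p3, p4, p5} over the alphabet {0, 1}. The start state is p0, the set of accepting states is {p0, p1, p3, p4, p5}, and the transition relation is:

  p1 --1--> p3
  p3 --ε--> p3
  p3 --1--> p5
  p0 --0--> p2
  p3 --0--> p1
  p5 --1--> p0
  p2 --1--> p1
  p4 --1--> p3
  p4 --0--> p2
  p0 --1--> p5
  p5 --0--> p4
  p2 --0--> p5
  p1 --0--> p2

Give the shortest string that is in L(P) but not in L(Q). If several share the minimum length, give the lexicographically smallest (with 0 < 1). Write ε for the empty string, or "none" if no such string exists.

The string 100 is accepted by P but not by Q.
No shorter string lies in the difference, and 100 is the lexicographically first length-3 string in L(P) \ L(Q).

100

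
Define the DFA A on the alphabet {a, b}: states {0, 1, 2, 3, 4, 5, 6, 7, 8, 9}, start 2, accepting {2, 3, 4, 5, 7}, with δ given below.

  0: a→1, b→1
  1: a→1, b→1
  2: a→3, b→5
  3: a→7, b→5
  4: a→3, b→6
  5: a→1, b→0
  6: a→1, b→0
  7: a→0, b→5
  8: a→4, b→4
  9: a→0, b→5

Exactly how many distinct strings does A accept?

6

The useful subgraph on states {2, 3, 5, 7} is acyclic, so L(A) is finite; the longest accepting path visits 4 useful states, giving maximum string length 3.
Counting accepting paths from 2 by length: 1 of length 0, 2 of length 1, 2 of length 2, 1 of length 3. Total 6.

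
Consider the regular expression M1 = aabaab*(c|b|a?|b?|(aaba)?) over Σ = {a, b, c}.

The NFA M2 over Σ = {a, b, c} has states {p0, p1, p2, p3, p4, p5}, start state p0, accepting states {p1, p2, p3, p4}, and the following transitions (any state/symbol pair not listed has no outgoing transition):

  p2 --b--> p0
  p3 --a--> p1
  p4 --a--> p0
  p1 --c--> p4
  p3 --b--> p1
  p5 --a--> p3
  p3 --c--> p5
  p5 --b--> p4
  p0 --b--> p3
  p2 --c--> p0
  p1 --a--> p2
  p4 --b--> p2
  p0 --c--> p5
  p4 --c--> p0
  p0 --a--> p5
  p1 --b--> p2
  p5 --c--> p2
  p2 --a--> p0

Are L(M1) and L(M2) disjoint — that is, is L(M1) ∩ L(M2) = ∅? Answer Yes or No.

No

The string aabaab is accepted by both M1 and M2.
Hence L(M1) ∩ L(M2) ≠ ∅.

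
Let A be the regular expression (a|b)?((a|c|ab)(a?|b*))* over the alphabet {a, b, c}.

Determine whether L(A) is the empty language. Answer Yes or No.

No

The empty string ε matches the expression, so it belongs to L(A).
Since L(A) contains at least one string, it is not empty.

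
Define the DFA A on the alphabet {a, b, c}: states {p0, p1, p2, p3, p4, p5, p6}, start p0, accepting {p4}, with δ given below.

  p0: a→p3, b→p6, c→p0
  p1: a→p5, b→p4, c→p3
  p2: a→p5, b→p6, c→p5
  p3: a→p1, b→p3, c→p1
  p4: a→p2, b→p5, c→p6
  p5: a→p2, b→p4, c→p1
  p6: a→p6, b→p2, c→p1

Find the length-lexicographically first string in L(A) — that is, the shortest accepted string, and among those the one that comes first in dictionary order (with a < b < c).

aab

A breadth-first search from p0 reaches an accepting state first via the path p0 → p3 → p1 → p4 on input aab.
No string of length < 3 is accepted (BFS exhausts all shorter strings without reaching an accepting state), and aab is the lexicographically least accepting string of length 3.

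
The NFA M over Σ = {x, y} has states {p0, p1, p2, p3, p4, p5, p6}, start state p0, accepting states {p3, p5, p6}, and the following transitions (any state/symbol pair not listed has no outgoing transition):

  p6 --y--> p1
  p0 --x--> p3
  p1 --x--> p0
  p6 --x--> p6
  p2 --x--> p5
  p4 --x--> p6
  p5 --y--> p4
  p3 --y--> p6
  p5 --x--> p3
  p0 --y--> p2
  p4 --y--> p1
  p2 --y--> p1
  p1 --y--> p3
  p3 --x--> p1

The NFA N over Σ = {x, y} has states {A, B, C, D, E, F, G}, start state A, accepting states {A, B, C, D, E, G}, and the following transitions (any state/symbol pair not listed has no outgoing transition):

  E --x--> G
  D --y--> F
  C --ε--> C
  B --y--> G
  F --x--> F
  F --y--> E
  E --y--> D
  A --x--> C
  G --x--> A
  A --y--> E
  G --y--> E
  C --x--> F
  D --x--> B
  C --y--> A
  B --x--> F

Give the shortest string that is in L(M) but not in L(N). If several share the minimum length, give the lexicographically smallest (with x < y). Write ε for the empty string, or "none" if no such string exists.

The string yyy is accepted by M but not by N.
No shorter string lies in the difference, and yyy is the lexicographically first length-3 string in L(M) \ L(N).

yyy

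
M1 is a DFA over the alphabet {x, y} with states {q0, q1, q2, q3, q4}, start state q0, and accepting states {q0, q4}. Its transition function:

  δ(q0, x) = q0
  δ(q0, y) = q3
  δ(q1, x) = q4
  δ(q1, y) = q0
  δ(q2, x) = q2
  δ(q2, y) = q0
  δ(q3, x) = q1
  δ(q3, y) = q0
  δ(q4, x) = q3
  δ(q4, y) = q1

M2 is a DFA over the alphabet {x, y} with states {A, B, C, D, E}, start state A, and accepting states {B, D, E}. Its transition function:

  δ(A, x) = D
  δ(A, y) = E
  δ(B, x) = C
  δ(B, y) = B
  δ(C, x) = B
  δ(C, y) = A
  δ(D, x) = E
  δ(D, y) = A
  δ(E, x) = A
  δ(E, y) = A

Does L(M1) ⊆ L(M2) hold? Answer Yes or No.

The empty string ε is in L(M1) but not in L(M2).
So L(M1) ⊄ L(M2).

No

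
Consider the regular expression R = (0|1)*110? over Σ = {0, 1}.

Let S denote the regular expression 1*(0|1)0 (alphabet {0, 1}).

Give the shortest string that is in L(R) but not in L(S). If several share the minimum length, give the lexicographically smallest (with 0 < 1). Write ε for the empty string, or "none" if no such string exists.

11

The string 11 is accepted by R but not by S.
No shorter string lies in the difference, and 11 is the lexicographically first length-2 string in L(R) \ L(S).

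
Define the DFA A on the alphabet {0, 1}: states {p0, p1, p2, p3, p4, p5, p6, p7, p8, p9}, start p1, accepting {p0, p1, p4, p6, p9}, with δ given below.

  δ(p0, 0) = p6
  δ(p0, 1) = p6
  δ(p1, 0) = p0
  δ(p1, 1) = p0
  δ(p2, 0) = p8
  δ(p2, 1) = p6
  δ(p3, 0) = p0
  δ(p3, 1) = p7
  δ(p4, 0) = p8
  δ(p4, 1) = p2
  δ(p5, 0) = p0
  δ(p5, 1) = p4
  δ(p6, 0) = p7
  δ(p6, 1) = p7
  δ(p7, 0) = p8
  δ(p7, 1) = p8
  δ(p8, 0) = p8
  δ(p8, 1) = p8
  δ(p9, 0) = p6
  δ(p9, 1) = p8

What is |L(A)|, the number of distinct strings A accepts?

7

The useful subgraph on states {p0, p1, p6} is acyclic, so L(A) is finite; the longest accepting path visits 3 useful states, giving maximum string length 2.
Counting accepting paths from p1 by length: 1 of length 0, 2 of length 1, 4 of length 2. Total 7.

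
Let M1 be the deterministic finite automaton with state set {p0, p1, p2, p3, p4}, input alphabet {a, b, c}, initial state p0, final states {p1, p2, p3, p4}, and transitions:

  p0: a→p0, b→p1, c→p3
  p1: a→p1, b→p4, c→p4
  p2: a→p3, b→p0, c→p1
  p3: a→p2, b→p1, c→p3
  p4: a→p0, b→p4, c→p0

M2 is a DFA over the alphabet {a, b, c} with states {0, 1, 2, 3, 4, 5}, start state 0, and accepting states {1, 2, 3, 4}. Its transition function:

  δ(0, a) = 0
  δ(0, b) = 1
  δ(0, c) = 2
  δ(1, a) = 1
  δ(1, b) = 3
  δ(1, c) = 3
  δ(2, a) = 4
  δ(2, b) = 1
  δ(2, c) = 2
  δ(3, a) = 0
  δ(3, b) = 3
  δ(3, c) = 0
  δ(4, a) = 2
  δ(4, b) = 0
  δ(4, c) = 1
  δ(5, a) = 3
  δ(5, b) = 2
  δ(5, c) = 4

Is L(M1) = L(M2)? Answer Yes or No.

Yes

Exploring the product automaton M1 × M2 from the start pair (p0, 0), following both machines on each input symbol, reaches 5 state pairs: (p0, 0), (p1, 1), (p3, 2), (p4, 3), (p2, 4).
M1 accepts in {p1, p2, p3, p4} and M2 accepts in {1, 2, 3, 4}. In every reachable pair the two components are either both accepting — (p1, 1), (p3, 2), (p4, 3), (p2, 4) — or both non-accepting, so no string is accepted by exactly one of the machines: L(M1) \ L(M2) and L(M2) \ L(M1) are both empty.
Hence every string is accepted by M1 iff it is accepted by M2, and the two languages coincide.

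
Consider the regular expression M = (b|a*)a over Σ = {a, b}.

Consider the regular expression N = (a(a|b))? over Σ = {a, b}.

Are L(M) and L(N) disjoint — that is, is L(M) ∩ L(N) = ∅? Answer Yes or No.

The string aa is accepted by both M and N.
Hence L(M) ∩ L(N) ≠ ∅.

No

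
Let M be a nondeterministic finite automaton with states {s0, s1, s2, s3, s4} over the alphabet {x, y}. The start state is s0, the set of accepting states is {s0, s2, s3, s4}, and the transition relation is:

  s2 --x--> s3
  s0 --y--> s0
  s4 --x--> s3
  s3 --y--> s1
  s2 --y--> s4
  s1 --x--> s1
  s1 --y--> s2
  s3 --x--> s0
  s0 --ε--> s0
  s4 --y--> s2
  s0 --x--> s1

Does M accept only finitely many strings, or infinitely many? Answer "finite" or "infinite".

State s0 is reachable from the start and can reach an accepting state, and it lies on the cycle s0 → s0.
Traversing that cycle any number of times yields accepted strings of unbounded length, so the language is infinite.

infinite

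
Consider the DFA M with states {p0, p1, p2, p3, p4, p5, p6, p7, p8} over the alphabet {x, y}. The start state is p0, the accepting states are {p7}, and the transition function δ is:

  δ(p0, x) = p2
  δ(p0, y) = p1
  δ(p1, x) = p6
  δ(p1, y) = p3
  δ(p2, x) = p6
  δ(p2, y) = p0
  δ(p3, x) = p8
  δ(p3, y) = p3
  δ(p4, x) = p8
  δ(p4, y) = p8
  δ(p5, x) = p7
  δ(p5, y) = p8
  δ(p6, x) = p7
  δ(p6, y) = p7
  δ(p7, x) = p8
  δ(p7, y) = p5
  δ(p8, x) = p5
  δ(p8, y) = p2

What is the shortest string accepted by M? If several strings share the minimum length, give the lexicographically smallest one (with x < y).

xxx

A breadth-first search from p0 reaches an accepting state first via the path p0 → p2 → p6 → p7 on input xxx.
No string of length < 3 is accepted (BFS exhausts all shorter strings without reaching an accepting state), and xxx is the lexicographically least accepting string of length 3.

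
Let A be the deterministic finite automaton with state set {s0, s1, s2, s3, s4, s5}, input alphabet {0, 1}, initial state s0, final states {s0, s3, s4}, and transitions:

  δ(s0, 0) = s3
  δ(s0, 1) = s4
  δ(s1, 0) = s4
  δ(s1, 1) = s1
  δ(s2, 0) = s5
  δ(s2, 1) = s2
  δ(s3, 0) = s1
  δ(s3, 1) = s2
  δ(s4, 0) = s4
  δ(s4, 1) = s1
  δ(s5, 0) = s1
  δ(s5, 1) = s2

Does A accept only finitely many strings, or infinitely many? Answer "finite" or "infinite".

State s1 is reachable from the start and can reach an accepting state, and it lies on the cycle s1 → s1.
Traversing that cycle any number of times yields accepted strings of unbounded length, so the language is infinite.

infinite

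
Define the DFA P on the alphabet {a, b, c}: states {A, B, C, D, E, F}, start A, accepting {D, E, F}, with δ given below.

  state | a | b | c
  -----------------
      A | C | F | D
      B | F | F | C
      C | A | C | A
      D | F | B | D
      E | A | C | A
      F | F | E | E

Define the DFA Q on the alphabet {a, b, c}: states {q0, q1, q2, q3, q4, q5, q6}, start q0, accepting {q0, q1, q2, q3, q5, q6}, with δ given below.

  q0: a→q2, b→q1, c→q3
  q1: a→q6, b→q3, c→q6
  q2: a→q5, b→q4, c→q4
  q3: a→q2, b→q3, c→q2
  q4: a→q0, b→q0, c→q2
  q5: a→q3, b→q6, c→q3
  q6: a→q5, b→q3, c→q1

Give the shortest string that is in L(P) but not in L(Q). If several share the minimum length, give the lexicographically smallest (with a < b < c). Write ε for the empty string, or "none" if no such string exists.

The string cab is accepted by P but not by Q.
No shorter string lies in the difference, and cab is the lexicographically first length-3 string in L(P) \ L(Q).

cab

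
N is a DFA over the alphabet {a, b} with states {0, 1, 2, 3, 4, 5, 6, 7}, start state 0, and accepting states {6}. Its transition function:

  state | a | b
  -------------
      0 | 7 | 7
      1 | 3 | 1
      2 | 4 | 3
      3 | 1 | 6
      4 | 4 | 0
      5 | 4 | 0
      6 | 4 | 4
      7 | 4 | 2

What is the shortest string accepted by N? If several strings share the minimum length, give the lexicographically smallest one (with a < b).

A breadth-first search from 0 reaches an accepting state first via the path 0 → 7 → 2 → 3 → 6 on input abbb.
No string of length < 4 is accepted (BFS exhausts all shorter strings without reaching an accepting state), and abbb is the lexicographically least accepting string of length 4.

abbb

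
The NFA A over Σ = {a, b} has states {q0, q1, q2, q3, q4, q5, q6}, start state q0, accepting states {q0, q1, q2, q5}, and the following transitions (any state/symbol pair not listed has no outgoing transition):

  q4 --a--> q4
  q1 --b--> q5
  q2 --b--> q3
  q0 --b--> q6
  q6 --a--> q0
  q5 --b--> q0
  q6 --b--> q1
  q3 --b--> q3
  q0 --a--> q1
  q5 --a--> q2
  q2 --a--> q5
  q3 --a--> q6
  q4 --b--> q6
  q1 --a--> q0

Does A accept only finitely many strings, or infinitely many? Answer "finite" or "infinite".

infinite

State q0 is reachable from the start and can reach an accepting state, and it lies on the cycle q0 → q1 → q0.
Traversing that cycle any number of times yields accepted strings of unbounded length, so the language is infinite.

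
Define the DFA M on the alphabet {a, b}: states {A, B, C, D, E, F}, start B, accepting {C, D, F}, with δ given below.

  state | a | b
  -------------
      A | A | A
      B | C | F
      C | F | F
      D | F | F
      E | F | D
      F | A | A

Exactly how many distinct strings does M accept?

The useful subgraph on states {B, C, F} is acyclic, so L(M) is finite; the longest accepting path visits 3 useful states, giving maximum string length 2.
Counting accepting paths from B by length: 2 of length 1, 2 of length 2. Total 4.

4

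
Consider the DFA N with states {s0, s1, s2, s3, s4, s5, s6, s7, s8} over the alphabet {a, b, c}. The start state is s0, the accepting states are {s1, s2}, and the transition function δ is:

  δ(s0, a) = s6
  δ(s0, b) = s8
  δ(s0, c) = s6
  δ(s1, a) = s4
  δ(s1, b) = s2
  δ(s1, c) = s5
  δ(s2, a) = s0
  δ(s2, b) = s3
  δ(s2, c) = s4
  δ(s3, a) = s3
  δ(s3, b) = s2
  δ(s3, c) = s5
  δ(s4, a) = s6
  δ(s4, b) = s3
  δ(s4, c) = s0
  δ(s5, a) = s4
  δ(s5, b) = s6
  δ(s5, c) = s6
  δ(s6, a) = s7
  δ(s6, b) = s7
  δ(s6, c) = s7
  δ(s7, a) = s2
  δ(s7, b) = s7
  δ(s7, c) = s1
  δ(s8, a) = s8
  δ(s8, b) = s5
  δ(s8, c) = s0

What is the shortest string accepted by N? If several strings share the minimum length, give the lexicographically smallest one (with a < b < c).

aaa

A breadth-first search from s0 reaches an accepting state first via the path s0 → s6 → s7 → s2 on input aaa.
No string of length < 3 is accepted (BFS exhausts all shorter strings without reaching an accepting state), and aaa is the lexicographically least accepting string of length 3.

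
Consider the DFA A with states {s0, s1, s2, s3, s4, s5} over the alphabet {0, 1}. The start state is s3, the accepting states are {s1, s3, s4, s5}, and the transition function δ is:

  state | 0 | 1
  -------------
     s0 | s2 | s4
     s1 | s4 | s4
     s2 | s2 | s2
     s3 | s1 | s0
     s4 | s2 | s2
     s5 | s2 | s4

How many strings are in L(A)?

The useful subgraph on states {s0, s1, s3, s4} is acyclic, so L(A) is finite; the longest accepting path visits 3 useful states, giving maximum string length 2.
Counting accepting paths from s3 by length: 1 of length 0, 1 of length 1, 3 of length 2. Total 5.

5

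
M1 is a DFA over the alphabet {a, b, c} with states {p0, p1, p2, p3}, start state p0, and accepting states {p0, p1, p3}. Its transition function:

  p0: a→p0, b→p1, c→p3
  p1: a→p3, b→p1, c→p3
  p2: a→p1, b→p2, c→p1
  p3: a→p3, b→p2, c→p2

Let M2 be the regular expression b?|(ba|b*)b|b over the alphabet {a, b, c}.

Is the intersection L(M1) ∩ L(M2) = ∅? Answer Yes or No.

The empty string ε is accepted by both M1 and M2.
Hence L(M1) ∩ L(M2) ≠ ∅.

No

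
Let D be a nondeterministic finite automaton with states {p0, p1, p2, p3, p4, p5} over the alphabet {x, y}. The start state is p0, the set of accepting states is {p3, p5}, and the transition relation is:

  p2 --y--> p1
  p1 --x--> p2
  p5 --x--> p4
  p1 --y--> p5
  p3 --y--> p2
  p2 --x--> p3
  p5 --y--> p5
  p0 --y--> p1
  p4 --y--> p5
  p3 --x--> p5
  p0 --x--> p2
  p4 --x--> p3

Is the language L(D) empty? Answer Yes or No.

No

The string xx is accepted: the run p0 → p2 → p3 ends in the accepting state p3.
Since at least one string is accepted, L(D) is not empty.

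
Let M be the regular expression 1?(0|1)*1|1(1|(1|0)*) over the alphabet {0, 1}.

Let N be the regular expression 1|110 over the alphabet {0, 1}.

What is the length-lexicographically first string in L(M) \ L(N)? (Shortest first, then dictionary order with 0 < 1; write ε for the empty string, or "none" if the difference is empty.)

01

The string 01 is accepted by M but not by N.
No shorter string lies in the difference, and 01 is the lexicographically first length-2 string in L(M) \ L(N).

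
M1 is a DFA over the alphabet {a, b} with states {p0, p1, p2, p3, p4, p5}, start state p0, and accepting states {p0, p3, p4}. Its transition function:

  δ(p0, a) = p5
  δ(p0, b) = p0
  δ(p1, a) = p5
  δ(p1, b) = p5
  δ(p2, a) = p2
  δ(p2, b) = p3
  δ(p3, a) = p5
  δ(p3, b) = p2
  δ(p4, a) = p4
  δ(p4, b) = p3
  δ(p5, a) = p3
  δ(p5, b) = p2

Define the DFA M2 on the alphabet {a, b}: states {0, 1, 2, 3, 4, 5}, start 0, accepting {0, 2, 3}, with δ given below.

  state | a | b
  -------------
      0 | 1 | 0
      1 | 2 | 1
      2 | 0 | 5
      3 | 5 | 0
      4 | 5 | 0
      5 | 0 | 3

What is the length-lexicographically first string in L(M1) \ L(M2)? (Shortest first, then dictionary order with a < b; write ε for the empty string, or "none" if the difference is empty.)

The string abb is accepted by M1 but not by M2.
No shorter string lies in the difference, and abb is the lexicographically first length-3 string in L(M1) \ L(M2).

abb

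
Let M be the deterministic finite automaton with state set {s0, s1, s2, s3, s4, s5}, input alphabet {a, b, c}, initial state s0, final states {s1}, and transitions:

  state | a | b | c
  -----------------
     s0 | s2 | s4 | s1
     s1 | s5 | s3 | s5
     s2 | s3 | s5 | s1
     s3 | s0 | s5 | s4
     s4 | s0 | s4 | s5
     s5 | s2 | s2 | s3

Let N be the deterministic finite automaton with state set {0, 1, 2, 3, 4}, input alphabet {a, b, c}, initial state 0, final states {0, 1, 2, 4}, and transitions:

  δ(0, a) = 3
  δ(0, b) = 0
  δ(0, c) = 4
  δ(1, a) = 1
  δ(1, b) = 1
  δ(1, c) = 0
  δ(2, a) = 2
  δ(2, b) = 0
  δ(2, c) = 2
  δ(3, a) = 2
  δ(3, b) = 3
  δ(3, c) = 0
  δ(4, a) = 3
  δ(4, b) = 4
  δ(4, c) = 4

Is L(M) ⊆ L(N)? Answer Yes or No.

Exploring the product automaton M × N from the start pair (s0, 0), following both machines on each input symbol, reaches 22 state pairs: (s0, 0), (s2, 3), (s4, 0), (s1, 4), (s3, 2), (s5, 3), (s1, 0), (s0, 3), (s5, 4), (s3, 4), (s0, 2), (s5, 0), (s4, 2), (s2, 2), (s3, 0), (s4, 3), (s2, 4), (s4, 4), (s1, 2), (s2, 0), (s5, 2), (s3, 3).
M accepts in {s1} and N accepts in {0, 1, 2, 4}. The reachable pairs whose M-component is accepting are (s1, 4), (s1, 0), (s1, 2); in each of them the N-component is accepting too, so the product for L(M) \ L(N) (M-component accepting, N-component rejecting) has no reachable accepting pair and the difference is empty.
Hence every string in L(M) is also in L(N).

Yes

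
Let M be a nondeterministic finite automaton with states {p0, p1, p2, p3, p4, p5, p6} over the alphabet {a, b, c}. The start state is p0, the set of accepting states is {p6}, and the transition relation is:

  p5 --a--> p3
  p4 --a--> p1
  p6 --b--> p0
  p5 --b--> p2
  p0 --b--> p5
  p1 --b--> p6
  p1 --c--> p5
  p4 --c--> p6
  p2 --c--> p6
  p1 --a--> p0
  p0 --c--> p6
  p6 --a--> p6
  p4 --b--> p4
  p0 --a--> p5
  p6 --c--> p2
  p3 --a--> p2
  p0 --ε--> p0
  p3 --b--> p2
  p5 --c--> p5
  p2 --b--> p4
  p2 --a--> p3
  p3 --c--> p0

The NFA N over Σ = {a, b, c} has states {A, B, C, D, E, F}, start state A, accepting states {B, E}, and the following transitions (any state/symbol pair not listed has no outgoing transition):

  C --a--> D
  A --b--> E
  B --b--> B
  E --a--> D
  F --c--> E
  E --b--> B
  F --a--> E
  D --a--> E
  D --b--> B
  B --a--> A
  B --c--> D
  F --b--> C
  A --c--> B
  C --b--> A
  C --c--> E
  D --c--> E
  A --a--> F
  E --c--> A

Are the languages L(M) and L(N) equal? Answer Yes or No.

The string ca is accepted by M but rejected by N.
So L(M) ≠ L(N).

No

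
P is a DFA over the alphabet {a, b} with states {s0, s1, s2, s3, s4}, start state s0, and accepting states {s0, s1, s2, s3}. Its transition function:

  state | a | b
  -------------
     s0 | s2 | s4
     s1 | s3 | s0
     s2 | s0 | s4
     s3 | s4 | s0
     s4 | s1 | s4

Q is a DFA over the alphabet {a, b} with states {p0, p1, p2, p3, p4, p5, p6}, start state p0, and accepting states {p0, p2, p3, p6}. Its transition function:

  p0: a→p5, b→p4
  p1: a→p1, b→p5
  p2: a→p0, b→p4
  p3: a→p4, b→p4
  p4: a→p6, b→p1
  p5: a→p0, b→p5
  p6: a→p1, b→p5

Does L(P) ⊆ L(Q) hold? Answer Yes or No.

No

The string a is in L(P) but not in L(Q).
So L(P) ⊄ L(Q).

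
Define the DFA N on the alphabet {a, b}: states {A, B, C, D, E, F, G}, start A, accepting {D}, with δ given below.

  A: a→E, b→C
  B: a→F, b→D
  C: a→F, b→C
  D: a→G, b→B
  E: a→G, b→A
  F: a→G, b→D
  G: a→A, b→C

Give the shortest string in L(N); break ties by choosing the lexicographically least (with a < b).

bab

A breadth-first search from A reaches an accepting state first via the path A → C → F → D on input bab.
No string of length < 3 is accepted (BFS exhausts all shorter strings without reaching an accepting state), and bab is the lexicographically least accepting string of length 3.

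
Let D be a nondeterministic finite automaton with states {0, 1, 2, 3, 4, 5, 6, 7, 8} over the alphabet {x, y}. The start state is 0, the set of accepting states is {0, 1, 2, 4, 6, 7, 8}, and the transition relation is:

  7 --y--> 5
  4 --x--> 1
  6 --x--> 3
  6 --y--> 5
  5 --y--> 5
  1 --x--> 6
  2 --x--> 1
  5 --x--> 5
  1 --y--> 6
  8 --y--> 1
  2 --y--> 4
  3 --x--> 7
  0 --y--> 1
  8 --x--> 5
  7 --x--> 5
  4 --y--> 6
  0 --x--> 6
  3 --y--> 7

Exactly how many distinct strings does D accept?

The useful subgraph on states {0, 1, 3, 6, 7} is acyclic, so L(D) is finite; the longest accepting path visits 5 useful states, giving maximum string length 4.
Counting accepting paths from 0 by length: 1 of length 0, 2 of length 1, 2 of length 2, 2 of length 3, 4 of length 4. Total 11.

11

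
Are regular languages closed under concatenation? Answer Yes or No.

Yes

If R₁ and R₂ are regular expressions for the two languages then R₁R₂ denotes L₁L₂; on automata, add ε-moves from every accepting state of an NFA for L₁ to the start state of an NFA for L₂ and keep only the second machine's accepting states.
So the regular languages are closed under concatenation.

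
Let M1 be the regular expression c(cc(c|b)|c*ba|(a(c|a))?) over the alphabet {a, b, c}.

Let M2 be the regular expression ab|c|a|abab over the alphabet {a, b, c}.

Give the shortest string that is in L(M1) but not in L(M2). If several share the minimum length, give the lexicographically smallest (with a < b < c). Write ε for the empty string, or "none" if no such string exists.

caa

The string caa is accepted by M1 but not by M2.
No shorter string lies in the difference, and caa is the lexicographically first length-3 string in L(M1) \ L(M2).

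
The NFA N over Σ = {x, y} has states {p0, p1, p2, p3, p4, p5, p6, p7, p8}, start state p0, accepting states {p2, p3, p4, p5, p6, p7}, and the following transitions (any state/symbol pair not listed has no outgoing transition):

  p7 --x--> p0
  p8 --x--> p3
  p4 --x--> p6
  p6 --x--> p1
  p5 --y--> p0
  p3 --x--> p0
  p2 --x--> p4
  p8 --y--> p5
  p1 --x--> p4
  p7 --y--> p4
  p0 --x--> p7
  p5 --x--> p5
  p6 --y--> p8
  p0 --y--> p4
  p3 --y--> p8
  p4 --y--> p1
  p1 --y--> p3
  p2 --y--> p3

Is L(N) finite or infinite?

State p0 is reachable from the start and can reach an accepting state, and it lies on the cycle p0 → p4 → p1 → p3 → p0.
Traversing that cycle any number of times yields accepted strings of unbounded length, so the language is infinite.

infinite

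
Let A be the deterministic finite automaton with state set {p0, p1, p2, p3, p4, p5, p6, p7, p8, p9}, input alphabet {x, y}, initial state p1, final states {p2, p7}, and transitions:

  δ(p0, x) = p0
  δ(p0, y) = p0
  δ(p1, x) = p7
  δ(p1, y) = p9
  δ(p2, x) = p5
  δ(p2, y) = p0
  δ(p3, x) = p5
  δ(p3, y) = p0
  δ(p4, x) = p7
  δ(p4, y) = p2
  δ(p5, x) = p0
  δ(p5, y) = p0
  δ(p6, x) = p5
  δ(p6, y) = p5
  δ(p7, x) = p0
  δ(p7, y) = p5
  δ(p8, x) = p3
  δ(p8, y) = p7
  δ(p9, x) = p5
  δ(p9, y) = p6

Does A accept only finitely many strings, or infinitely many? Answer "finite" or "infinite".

finite

The useful states (reachable from p1 and able to reach an accepting state) are {p1, p7}.
Restricted to these states the transition graph has no cycle, so every accepting path has bounded length and L is finite.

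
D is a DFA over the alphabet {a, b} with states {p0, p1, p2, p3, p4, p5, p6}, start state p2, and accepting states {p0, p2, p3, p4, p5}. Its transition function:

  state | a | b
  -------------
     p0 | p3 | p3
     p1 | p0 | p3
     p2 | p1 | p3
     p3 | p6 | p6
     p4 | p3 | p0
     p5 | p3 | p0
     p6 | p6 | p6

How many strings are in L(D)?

The useful subgraph on states {p0, p1, p2, p3} is acyclic, so L(D) is finite; the longest accepting path visits 4 useful states, giving maximum string length 3.
Counting accepting paths from p2 by length: 1 of length 0, 1 of length 1, 2 of length 2, 2 of length 3. Total 6.

6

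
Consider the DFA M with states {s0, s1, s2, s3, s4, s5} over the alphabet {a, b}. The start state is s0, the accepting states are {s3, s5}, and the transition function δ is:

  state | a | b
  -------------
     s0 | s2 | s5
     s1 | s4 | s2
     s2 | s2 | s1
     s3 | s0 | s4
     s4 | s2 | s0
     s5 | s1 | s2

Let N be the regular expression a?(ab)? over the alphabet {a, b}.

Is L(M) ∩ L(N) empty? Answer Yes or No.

Yes

Converting the expression N to a DFA (subset construction, then merging equivalent states) gives the minimal DFA with states {n0, n1, n2, n3, n4}, start state n0, accepting states {n0, n1, n4} and transitions n0: a→n1, b→n2; n1: a→n3, b→n4; n2: a→n2, b→n2; n3: a→n2, b→n4; n4: a→n2, b→n2.
Exploring the product automaton M × N from the start pair (s0, n0), following both machines on each input symbol, reaches 9 state pairs: (s0, n0), (s2, n1), (s5, n2), (s2, n3), (s1, n4), (s1, n2), (s2, n2), (s4, n2), (s0, n2).
M accepts in {s3, s5} and N accepts in {n0, n1, n4}; no reachable pair has both components accepting, so no string drives both machines to acceptance simultaneously and L(M) ∩ L(N) = ∅.
So no string is accepted by both, and the intersection is empty.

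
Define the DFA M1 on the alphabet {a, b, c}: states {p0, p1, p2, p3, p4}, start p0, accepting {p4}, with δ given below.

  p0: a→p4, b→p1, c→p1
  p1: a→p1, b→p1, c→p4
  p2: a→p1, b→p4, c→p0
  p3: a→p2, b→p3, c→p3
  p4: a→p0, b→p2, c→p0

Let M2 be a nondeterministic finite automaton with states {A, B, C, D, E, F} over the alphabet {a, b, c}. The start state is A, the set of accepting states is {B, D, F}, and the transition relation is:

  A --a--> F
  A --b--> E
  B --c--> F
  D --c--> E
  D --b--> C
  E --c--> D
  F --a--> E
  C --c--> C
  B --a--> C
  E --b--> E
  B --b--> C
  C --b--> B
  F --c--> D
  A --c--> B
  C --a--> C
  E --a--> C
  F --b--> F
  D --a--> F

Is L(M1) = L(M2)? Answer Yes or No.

No

The string aaa is accepted by M1 but rejected by M2.
So L(M1) ≠ L(M2).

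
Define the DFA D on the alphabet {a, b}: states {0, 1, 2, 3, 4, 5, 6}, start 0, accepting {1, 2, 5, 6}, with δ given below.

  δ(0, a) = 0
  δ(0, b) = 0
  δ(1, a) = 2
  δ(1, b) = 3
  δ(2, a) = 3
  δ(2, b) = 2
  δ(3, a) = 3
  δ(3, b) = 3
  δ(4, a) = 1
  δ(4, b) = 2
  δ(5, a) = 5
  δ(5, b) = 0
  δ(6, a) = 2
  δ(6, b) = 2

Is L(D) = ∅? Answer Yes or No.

Yes

The states reachable from the start state are {0}.
None of the accepting states {1, 2, 5, 6} is reachable, so no string is accepted and L(D) = ∅.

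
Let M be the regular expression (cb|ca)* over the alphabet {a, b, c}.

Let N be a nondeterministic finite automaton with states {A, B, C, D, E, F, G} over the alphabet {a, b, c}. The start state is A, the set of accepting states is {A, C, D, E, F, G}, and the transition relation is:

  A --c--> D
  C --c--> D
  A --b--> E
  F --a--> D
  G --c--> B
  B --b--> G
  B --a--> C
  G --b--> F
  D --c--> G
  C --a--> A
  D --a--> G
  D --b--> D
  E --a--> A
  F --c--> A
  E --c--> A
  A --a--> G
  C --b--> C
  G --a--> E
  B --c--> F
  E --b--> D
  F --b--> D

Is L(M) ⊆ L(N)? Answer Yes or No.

Yes

Converting the expression M to a DFA (subset construction, then merging equivalent states) gives the minimal DFA with states {m0, m1, m2}, start state m0, accepting states {m0} and transitions m0: a→m1, b→m1, c→m2; m1: a→m1, b→m1, c→m1; m2: a→m0, b→m0, c→m1.
Exploring the product automaton M × N from the start pair (m0, A), following both machines on each input symbol, reaches 17 state pairs: (m0, A), (m1, G), (m1, E), (m2, D), (m1, F), (m1, B), (m1, A), (m1, D), (m0, G), (m0, D), (m1, C), (m2, B), (m2, G), (m0, C), (m0, E), (m0, F), (m2, A).
M accepts in {m0} and N accepts in {A, C, D, E, F, G}. The reachable pairs whose M-component is accepting are (m0, A), (m0, G), (m0, D), (m0, C), (m0, E), (m0, F); in each of them the N-component is accepting too, so the product for L(M) \ L(N) (M-component accepting, N-component rejecting) has no reachable accepting pair and the difference is empty.
Hence every string in L(M) is also in L(N).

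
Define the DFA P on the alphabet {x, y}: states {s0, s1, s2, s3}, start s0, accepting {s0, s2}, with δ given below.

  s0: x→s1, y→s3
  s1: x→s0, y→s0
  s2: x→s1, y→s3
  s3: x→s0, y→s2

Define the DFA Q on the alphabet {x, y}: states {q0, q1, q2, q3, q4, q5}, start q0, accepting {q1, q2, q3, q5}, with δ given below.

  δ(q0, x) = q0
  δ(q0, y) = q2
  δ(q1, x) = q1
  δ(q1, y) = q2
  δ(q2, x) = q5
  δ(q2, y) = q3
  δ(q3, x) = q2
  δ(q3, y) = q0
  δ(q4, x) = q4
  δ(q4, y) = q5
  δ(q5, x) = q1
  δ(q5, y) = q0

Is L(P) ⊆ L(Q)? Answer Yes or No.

The empty string ε is in L(P) but not in L(Q).
So L(P) ⊄ L(Q).

No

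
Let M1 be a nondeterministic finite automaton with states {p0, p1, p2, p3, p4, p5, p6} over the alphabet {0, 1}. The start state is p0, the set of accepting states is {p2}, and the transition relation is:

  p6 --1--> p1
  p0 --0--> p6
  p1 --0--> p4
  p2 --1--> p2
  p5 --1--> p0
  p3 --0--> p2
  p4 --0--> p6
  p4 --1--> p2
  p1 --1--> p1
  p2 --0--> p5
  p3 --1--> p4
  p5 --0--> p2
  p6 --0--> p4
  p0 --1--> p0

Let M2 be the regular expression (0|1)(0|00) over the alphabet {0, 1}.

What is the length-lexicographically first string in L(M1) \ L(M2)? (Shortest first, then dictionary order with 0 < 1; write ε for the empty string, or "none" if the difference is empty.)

The string 001 is accepted by M1 but not by M2.
No shorter string lies in the difference, and 001 is the lexicographically first length-3 string in L(M1) \ L(M2).

001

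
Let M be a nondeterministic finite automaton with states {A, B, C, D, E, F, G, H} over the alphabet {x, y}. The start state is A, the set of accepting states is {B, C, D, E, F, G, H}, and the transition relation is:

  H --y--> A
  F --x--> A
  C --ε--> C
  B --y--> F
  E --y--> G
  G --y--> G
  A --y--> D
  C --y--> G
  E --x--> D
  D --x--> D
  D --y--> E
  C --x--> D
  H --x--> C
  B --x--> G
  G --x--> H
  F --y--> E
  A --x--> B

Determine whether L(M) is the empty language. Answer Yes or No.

The string x is accepted: the run A → B ends in the accepting state B.
Since at least one string is accepted, L(M) is not empty.

No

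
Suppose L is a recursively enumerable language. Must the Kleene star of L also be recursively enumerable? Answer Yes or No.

Dovetail over all factorisations of the input into blocks and all step bounds, running the recogniser for L on every block of a factorisation; accept if some factorisation has all of its blocks accepted.
So the recursively enumerable languages are closed under Kleene star.

Yes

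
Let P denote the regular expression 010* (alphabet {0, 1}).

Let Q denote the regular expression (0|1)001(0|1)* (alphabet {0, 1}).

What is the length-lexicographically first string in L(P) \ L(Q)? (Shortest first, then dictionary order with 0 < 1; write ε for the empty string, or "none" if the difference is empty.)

01

The string 01 is accepted by P but not by Q.
No shorter string lies in the difference, and 01 is the lexicographically first length-2 string in L(P) \ L(Q).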